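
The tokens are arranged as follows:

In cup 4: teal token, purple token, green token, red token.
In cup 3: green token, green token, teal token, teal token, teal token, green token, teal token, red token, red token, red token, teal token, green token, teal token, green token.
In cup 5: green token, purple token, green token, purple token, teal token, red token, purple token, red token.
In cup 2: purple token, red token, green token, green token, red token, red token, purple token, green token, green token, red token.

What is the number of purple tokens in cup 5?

3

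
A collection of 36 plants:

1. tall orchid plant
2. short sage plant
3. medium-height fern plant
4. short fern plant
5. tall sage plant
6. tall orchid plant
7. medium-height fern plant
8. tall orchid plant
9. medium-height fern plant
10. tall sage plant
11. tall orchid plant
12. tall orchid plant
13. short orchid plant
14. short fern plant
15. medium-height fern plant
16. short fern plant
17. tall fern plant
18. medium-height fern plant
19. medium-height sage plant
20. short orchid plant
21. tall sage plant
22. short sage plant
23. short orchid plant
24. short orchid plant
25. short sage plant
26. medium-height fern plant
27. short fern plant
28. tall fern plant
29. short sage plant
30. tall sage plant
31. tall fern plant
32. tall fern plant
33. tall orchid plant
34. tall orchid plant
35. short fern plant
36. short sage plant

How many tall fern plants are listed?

4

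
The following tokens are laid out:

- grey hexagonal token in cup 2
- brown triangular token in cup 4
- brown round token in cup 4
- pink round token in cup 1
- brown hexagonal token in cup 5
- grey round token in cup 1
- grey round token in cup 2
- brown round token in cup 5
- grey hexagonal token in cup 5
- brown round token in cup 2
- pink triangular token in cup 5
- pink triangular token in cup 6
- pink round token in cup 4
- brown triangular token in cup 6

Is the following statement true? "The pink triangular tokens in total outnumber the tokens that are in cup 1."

There are 2 pink triangular tokens.
There are 2 tokens in cup 1.
The claim requires 2 > 2, which does not hold.

False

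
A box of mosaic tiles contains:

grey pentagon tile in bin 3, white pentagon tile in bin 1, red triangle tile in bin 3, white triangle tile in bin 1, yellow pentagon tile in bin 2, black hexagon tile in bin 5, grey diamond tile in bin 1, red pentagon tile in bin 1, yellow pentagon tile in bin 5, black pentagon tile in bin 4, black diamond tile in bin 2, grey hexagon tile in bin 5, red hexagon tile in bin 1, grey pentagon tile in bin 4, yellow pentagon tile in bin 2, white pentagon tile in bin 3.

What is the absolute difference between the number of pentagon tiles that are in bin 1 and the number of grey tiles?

pentagon tiles in bin 1: 2. grey tiles: 4.
|2 − 4| = 4 − 2 = 2.

2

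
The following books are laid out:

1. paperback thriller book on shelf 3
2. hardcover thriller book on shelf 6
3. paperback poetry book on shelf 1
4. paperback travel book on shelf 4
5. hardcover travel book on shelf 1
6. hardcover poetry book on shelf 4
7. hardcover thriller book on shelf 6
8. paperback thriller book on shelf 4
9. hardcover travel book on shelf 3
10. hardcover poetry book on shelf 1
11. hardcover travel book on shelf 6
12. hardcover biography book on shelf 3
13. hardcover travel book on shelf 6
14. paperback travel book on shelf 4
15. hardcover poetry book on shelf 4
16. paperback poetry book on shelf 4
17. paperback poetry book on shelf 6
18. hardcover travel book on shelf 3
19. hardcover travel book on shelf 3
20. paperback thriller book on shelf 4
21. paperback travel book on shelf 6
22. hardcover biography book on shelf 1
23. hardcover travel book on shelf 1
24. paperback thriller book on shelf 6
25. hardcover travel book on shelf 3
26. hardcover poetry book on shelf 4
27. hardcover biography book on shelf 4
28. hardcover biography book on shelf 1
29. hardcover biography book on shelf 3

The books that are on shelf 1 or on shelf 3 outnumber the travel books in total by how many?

books on shelf 1 or on shelf 3: 13.
travel books: 11.
13 − 11 = 2.

2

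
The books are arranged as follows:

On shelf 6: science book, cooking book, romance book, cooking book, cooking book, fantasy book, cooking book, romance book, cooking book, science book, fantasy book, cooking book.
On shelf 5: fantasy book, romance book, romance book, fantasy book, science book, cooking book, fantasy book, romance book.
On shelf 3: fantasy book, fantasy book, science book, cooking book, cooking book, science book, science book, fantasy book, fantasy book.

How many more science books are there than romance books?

1

science books: 6.
romance books: 5.
6 − 5 = 1.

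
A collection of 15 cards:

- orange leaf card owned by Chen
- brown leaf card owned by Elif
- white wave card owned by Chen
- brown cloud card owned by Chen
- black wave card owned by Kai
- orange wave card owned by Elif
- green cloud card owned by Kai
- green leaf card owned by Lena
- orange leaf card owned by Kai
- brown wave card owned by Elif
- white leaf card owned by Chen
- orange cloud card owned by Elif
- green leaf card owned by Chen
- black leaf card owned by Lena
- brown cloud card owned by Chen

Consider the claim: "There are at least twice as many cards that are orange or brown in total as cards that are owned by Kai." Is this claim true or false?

True

|cards that are orange or brown| = 8.
|cards owned by Kai| = 3.
The claim requires 8 ≥ 2 × 3 = 6, which holds.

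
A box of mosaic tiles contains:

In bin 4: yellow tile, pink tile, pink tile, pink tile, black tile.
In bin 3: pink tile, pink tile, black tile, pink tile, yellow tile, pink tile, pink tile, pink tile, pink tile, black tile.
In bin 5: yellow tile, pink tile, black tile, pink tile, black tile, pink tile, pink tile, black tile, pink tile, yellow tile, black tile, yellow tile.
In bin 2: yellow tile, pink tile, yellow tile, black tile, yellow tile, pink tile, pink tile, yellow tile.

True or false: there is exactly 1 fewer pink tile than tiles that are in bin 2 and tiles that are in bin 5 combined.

|pink tiles| = 18.
tiles in bin 2: 8; tiles in bin 5: 12; combined: 8 + 12 = 20.
The claim requires 20 − 18 (= 2) to equal 1, which does not hold.

False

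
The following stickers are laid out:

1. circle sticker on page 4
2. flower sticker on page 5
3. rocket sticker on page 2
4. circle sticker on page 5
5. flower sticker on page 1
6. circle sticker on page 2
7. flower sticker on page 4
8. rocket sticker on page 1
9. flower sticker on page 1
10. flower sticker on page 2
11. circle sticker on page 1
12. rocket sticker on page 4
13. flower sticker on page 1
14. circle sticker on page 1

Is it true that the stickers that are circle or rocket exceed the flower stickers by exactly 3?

|stickers that are circle or rocket| = 8.
|flower stickers| = 6.
The claim requires 8 − 6 (= 2) to equal 3, which does not hold.

False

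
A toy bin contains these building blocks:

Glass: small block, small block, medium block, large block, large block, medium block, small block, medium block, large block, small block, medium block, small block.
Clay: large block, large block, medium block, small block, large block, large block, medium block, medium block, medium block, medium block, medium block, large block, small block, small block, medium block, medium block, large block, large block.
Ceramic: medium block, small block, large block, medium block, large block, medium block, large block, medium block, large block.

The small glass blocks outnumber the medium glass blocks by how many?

small glass blocks: 5.
medium glass blocks: 4.
5 − 4 = 1.

1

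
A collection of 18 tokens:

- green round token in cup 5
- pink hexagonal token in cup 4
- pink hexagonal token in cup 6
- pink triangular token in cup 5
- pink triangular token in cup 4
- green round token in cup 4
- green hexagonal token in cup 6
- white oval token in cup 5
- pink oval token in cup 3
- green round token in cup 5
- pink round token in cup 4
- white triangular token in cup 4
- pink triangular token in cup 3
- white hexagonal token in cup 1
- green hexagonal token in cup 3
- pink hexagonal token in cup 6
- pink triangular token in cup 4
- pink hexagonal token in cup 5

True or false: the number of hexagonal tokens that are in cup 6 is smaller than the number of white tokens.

hexagonal tokens in cup 6: 3.
white tokens: 3.
The claim requires 3 < 3, which does not hold.

False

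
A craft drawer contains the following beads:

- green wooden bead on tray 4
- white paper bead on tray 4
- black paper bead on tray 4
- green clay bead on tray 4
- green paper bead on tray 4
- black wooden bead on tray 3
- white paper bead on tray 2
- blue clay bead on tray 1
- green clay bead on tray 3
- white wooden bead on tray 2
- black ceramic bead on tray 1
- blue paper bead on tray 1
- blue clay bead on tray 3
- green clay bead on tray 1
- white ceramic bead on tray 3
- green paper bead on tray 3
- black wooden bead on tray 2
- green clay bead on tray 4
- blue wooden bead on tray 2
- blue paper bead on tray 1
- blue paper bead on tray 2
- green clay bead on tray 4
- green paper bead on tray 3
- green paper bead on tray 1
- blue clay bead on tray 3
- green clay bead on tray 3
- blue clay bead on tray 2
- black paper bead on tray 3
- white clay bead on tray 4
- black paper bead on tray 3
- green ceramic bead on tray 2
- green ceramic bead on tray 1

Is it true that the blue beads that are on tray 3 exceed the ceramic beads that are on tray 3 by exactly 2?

There are 2 blue beads on tray 3.
There is 1 ceramic bead on tray 3.
The claim requires 2 − 1 (= 1) to equal 2, which does not hold.

False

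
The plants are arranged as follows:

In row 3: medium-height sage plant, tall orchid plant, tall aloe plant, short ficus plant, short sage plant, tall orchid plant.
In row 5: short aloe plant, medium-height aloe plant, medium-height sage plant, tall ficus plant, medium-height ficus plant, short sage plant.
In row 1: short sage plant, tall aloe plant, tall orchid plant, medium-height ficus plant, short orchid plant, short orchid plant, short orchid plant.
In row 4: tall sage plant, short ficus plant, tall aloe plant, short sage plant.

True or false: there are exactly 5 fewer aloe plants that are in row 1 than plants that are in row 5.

True

|aloe plants in row 1| = 1.
|plants in row 5| = 6.
The claim requires 6 − 1 (= 5) to equal 5, which holds.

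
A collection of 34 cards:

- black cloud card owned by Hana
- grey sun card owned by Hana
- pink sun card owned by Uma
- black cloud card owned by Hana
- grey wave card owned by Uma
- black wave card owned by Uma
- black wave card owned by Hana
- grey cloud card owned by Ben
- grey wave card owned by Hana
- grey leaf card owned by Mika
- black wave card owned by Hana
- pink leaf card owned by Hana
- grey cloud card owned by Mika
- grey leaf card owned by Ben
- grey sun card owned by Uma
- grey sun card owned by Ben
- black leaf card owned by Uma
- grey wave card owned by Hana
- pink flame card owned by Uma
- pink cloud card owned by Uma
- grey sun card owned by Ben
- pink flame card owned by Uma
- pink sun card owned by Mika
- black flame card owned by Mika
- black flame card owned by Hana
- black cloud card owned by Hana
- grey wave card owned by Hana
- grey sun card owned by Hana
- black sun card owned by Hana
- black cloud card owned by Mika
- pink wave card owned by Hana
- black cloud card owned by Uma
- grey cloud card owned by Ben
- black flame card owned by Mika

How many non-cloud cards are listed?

Total cards: 34; with the excluded value: 9; remaining 34 − 9 = 25.

25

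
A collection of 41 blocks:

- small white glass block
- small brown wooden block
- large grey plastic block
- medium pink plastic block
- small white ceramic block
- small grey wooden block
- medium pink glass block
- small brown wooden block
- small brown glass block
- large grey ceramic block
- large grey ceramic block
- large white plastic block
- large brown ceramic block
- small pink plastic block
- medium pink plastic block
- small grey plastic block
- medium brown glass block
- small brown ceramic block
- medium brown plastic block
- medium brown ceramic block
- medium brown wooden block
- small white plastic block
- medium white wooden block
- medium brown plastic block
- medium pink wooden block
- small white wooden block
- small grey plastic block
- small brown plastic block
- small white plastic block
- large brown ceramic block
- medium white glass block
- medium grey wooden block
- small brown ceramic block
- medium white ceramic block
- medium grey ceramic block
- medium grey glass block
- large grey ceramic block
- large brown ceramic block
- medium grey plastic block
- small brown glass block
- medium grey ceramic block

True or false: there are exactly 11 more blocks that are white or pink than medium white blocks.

blocks that are white or pink: 14.
medium white blocks: 3.
The claim requires 14 − 3 (= 11) to equal 11, which holds.

True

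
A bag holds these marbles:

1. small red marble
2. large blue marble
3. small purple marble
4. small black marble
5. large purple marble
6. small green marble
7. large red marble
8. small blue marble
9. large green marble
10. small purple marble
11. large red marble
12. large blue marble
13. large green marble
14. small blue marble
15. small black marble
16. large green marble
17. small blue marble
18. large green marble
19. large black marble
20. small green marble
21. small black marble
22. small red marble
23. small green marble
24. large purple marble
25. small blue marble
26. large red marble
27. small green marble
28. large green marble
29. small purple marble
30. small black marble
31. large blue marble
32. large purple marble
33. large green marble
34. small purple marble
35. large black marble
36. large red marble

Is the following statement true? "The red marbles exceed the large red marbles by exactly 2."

There are 6 red marbles.
There are 4 large red marbles.
The claim requires 6 − 4 (= 2) to equal 2, which holds.

True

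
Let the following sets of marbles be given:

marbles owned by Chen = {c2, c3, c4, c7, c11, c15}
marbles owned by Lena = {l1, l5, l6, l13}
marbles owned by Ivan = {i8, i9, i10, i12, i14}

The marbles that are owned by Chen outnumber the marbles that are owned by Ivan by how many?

marbles owned by Chen: 6.
marbles owned by Ivan: 5.
6 − 5 = 1.

1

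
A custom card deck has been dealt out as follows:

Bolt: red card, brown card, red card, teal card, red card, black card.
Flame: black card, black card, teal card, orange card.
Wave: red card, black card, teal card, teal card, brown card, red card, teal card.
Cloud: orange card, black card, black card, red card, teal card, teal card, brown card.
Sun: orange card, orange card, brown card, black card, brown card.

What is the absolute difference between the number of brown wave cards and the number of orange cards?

brown wave cards: 1. orange cards: 4.
|1 − 4| = 4 − 1 = 3.

3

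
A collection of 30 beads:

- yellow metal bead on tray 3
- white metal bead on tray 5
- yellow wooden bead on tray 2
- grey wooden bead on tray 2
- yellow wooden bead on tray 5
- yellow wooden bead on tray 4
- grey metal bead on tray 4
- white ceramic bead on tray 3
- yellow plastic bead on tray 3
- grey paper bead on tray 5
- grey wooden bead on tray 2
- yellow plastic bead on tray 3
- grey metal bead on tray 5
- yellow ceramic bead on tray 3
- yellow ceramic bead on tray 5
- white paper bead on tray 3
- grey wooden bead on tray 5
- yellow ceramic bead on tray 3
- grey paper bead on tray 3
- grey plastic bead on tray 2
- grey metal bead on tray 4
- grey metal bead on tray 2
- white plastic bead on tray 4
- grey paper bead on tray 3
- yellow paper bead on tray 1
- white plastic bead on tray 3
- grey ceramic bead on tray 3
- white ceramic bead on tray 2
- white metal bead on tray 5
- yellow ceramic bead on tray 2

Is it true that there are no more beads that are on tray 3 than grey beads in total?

True

beads on tray 3: 11.
grey beads: 12.
The claim requires 11 ≤ 12, which holds.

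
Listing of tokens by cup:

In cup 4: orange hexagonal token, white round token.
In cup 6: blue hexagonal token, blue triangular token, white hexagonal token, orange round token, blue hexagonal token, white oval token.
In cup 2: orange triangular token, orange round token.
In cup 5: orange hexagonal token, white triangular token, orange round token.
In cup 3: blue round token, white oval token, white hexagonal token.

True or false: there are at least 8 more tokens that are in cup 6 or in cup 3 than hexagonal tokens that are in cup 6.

|tokens in cup 6 or in cup 3| = 9.
|hexagonal tokens in cup 6| = 3.
The claim requires 9 − 3 = 6 ≥ 8, which does not hold.

False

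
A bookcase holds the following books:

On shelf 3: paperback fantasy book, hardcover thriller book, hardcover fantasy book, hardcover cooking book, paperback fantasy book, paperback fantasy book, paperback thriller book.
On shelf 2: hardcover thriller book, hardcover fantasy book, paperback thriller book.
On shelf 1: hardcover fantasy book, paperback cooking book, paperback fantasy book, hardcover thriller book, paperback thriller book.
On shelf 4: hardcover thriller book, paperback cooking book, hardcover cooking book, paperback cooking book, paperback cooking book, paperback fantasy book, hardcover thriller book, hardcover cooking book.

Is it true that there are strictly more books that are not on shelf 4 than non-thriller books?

There are 15 books that are not on shelf 4.
There are 15 non-thriller books.
The claim requires 15 > 15, which does not hold.

False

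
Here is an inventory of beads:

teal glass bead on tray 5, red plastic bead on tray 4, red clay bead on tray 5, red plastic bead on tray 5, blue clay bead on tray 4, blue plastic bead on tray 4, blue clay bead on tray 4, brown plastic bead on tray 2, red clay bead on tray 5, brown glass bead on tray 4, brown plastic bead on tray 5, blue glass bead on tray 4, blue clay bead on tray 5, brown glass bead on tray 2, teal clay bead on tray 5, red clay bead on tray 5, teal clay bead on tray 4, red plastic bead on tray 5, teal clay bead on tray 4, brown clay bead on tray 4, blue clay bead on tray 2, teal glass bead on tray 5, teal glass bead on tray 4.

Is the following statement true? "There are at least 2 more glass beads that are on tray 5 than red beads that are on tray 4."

False

|glass beads on tray 5| = 2.
|red beads on tray 4| = 1.
The claim requires 2 − 1 = 1 ≥ 2, which does not hold.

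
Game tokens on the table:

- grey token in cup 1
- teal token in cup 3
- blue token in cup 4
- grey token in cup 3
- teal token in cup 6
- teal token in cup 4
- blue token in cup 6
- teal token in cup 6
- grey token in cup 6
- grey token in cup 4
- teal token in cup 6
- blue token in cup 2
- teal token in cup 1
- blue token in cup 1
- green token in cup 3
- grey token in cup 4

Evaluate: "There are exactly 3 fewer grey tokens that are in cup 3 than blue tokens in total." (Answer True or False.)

There is 1 grey token in cup 3.
There are 4 blue tokens.
The claim requires 4 − 1 (= 3) to equal 3, which holds.

True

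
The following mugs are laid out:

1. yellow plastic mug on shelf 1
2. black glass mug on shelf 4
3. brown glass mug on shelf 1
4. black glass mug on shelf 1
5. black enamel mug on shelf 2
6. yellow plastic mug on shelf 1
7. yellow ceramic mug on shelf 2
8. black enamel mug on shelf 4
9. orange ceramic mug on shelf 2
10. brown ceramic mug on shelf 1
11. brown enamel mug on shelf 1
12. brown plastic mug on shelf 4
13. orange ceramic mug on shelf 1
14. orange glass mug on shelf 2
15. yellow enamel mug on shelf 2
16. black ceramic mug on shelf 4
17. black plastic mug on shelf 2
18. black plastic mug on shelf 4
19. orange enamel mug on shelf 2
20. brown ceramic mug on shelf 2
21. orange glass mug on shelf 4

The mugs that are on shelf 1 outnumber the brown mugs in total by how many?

mugs on shelf 1: 7.
brown mugs: 5.
7 − 5 = 2.

2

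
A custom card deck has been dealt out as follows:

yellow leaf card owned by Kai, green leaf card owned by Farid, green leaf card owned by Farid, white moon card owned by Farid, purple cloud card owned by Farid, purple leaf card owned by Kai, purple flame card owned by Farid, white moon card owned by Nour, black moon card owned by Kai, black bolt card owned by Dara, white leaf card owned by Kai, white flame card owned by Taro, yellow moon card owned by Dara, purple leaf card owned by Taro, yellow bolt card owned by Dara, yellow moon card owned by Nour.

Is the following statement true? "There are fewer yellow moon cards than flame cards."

False

yellow moon cards: 2.
flame cards: 2.
The claim requires 2 < 2, which does not hold.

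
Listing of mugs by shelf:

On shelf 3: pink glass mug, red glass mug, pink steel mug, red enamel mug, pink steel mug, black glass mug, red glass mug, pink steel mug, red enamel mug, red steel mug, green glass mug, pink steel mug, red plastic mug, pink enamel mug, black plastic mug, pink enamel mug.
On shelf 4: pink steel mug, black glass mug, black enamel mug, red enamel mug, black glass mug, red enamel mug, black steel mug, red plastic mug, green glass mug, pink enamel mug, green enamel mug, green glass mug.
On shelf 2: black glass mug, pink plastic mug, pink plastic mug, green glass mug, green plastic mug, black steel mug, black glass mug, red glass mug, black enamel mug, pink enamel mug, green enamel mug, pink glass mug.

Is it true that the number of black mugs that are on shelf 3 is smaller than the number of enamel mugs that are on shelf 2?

True

|black mugs on shelf 3| = 2.
|enamel mugs on shelf 2| = 3.
The claim requires 2 < 3, which holds.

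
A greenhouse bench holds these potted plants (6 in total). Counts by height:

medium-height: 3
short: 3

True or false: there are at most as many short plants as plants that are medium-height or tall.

True

There are 3 short plants.
There are 3 plants that are medium-height or tall.
The claim requires 3 ≤ 3, which holds.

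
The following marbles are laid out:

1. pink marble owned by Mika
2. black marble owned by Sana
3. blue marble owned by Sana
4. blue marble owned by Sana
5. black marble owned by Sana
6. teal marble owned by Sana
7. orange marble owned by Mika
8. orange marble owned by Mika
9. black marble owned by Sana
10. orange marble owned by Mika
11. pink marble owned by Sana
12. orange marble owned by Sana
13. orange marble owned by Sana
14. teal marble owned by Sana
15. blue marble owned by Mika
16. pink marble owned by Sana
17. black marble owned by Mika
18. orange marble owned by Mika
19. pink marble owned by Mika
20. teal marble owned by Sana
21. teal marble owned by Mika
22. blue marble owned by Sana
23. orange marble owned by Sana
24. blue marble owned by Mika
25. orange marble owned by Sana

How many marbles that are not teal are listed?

21

Total marbles: 25; with the excluded value: 4; remaining 25 − 4 = 21.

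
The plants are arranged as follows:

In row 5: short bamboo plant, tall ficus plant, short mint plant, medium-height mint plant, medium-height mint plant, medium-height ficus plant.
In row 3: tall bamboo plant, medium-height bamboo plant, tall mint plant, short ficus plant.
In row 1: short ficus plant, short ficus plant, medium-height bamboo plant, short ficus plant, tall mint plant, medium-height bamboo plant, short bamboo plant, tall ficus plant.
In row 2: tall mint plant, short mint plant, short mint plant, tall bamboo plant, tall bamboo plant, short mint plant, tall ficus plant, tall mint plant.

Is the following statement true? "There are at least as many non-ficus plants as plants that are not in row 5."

False

There are 18 non-ficus plants.
There are 20 plants that are not in row 5.
The claim requires 18 ≥ 20, which does not hold.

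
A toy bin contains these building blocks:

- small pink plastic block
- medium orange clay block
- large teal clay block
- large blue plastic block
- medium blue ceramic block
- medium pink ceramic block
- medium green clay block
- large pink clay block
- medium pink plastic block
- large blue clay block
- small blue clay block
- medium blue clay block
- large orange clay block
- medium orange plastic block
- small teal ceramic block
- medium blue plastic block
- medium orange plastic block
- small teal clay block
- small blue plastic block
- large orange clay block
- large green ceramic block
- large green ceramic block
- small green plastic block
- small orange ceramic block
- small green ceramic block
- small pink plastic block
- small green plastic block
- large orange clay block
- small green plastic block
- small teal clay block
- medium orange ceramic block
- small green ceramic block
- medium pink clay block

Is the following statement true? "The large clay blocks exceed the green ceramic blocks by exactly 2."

large clay blocks: 6.
green ceramic blocks: 4.
The claim requires 6 − 4 (= 2) to equal 2, which holds.

True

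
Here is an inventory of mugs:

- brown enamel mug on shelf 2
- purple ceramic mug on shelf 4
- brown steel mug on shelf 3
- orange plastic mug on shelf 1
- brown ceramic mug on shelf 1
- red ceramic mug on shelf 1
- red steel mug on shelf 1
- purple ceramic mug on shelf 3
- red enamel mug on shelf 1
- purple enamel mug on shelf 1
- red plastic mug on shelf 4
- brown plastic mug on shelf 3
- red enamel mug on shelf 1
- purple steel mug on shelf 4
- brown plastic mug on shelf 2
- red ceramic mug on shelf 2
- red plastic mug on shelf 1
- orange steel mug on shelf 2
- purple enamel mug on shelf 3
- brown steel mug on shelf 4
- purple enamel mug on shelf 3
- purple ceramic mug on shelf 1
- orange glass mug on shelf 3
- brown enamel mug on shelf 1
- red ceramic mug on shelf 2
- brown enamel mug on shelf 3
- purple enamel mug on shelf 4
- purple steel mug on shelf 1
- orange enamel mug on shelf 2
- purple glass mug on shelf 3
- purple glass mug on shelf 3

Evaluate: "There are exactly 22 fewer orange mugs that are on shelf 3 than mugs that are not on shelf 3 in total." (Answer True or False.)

False

orange mugs on shelf 3: 1.
mugs that are not on shelf 3: 22.
The claim requires 22 − 1 (= 21) to equal 22, which does not hold.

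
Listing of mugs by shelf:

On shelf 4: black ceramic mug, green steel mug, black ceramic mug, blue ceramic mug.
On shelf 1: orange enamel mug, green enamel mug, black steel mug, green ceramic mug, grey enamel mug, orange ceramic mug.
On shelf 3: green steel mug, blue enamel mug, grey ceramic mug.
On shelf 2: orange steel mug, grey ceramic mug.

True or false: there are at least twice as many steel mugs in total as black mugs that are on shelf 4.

True

There are 4 steel mugs.
There are 2 black mugs on shelf 4.
The claim requires 4 ≥ 2 × 2 = 4, which holds.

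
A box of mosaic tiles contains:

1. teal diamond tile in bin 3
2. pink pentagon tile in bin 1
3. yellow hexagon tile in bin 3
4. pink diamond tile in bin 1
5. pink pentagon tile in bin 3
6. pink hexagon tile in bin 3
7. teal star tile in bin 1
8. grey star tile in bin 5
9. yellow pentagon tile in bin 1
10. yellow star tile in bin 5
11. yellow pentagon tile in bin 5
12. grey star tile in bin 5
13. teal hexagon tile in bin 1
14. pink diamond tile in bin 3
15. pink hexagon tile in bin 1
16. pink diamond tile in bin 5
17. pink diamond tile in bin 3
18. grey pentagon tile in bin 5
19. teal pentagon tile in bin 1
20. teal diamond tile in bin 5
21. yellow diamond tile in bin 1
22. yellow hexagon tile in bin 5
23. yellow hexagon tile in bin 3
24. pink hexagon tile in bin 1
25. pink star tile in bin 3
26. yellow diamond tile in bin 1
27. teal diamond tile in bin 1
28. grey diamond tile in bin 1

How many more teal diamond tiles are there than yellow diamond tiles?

1

teal diamond tiles: 3.
yellow diamond tiles: 2.
3 − 2 = 1.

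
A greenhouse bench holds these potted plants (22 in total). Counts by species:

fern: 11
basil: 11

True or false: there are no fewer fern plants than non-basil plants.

fern plants: 11.
non-basil plants: 11.
The claim requires 11 ≥ 11, which holds.

True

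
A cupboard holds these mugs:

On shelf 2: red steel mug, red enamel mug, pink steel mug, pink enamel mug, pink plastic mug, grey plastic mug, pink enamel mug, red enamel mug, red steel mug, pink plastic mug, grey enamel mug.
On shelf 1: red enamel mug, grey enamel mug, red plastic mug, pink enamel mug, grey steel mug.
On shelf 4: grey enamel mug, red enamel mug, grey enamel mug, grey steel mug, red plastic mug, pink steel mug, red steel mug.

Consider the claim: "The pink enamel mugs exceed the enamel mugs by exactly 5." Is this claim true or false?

False

|pink enamel mugs| = 3.
|enamel mugs| = 11.
The claim requires 3 − 11 (= -8) to equal 5, which does not hold.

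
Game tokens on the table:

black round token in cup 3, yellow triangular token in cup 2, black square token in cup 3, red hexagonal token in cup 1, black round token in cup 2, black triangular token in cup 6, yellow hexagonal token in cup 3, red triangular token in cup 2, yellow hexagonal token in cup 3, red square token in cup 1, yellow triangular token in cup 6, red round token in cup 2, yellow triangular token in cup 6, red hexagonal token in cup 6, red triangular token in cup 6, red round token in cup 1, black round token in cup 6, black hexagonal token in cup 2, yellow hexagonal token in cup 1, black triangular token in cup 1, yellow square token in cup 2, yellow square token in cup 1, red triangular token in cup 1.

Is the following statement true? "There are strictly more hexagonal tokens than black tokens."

False

There are 6 hexagonal tokens.
There are 7 black tokens.
The claim requires 6 > 7, which does not hold.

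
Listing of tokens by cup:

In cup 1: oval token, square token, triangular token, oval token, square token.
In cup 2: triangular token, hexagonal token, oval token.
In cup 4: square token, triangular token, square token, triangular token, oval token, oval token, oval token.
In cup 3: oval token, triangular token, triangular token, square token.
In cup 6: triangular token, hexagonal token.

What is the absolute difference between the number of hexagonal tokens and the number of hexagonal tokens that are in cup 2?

1

hexagonal tokens: 2. hexagonal tokens in cup 2: 1.
|2 − 1| = 2 − 1 = 1.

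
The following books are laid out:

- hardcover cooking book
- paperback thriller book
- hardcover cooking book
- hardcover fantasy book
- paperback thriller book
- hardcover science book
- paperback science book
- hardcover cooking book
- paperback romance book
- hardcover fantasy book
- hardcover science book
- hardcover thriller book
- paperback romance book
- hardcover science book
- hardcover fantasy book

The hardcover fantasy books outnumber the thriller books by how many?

hardcover fantasy books: 3.
thriller books: 3.
3 − 3 = 0.

0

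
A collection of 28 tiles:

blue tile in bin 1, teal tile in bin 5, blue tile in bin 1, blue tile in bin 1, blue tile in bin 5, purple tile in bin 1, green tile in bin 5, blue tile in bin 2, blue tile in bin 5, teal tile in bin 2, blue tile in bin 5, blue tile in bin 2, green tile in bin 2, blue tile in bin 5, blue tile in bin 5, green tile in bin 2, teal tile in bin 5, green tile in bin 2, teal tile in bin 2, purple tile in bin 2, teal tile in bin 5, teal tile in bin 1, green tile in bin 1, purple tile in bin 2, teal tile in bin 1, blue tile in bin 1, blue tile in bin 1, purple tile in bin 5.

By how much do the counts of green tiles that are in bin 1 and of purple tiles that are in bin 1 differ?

green tiles in bin 1: 1. purple tiles in bin 1: 1.
|1 − 1| = 1 − 1 = 0.

0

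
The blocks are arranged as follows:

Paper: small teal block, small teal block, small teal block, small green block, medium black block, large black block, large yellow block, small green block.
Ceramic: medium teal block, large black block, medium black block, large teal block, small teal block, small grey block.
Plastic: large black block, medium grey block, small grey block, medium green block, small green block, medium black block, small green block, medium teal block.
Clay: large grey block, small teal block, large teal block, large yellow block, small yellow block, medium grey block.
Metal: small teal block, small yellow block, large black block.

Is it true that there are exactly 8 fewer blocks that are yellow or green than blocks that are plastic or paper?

blocks that are yellow or green: 9.
blocks that are plastic or paper: 16.
The claim requires 16 − 9 (= 7) to equal 8, which does not hold.

False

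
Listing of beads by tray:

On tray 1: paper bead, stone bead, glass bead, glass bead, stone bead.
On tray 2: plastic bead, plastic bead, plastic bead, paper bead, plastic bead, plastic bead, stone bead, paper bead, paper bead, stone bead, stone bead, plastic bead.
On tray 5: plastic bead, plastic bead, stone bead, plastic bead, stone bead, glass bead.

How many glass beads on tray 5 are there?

1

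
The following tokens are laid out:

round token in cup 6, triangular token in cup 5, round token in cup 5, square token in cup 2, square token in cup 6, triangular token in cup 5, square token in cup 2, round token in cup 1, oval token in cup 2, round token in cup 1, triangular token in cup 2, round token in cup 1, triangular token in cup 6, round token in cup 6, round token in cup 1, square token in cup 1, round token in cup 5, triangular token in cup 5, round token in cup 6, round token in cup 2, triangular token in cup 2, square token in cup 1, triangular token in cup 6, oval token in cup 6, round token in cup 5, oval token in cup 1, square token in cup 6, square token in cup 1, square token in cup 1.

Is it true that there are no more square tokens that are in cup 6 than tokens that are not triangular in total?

|square tokens in cup 6| = 2.
|tokens that are not triangular| = 22.
The claim requires 2 ≤ 22, which holds.

True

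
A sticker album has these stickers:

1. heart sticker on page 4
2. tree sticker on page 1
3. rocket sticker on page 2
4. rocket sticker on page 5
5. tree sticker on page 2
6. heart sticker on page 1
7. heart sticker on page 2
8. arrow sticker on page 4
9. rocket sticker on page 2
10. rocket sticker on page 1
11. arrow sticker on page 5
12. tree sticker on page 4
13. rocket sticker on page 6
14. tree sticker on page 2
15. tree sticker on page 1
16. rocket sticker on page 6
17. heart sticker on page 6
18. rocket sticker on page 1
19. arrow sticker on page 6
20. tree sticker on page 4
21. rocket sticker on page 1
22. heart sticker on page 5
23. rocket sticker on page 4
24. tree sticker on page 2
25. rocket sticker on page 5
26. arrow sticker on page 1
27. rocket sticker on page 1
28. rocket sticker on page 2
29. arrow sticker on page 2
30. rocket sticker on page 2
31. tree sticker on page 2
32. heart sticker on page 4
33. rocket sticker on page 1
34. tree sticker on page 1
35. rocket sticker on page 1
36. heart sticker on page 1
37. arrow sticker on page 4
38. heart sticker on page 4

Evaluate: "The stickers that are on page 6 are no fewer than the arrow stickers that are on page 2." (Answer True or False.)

True

There are 4 stickers on page 6.
There is 1 arrow sticker on page 2.
The claim requires 4 ≥ 1, which holds.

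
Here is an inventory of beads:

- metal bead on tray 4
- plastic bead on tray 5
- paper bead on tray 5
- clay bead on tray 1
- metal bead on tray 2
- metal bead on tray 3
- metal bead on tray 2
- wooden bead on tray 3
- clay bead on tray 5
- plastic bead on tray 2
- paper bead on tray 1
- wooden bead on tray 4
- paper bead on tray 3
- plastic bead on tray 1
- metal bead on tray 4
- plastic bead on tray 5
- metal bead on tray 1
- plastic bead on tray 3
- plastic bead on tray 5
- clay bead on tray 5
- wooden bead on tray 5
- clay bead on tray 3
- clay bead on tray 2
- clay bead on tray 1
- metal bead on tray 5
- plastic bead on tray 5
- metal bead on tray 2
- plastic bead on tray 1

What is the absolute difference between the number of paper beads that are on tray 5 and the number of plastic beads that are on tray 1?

1

paper beads on tray 5: 1. plastic beads on tray 1: 2.
|1 − 2| = 2 − 1 = 1.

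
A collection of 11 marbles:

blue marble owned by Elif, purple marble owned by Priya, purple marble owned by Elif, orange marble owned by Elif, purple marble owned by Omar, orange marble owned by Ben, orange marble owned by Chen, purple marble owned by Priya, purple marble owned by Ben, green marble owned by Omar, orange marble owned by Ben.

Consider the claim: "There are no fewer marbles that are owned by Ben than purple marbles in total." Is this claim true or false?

Count of marbles owned by Ben: 3.
There are 5 purple marbles.
The claim requires 3 ≥ 5, which does not hold.

False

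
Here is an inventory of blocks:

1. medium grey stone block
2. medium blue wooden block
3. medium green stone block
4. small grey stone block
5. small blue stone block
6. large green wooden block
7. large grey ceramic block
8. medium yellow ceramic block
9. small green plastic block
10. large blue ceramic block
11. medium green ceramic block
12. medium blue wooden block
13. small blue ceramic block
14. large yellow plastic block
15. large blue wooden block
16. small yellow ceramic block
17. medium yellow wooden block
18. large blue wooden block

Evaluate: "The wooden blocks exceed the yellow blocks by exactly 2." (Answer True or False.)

wooden blocks: 6.
yellow blocks: 4.
The claim requires 6 − 4 (= 2) to equal 2, which holds.

True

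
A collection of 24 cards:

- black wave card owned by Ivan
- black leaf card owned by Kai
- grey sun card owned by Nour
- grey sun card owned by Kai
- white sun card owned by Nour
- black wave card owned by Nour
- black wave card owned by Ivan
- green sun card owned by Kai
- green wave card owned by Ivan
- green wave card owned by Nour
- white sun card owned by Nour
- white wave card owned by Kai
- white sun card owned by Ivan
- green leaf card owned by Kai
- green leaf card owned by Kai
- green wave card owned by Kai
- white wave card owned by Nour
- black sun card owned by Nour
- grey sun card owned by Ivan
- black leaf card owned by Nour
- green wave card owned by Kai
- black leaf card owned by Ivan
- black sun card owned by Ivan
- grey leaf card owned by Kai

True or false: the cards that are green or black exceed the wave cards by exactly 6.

cards that are green or black: 15.
wave cards: 9.
The claim requires 15 − 9 (= 6) to equal 6, which holds.

True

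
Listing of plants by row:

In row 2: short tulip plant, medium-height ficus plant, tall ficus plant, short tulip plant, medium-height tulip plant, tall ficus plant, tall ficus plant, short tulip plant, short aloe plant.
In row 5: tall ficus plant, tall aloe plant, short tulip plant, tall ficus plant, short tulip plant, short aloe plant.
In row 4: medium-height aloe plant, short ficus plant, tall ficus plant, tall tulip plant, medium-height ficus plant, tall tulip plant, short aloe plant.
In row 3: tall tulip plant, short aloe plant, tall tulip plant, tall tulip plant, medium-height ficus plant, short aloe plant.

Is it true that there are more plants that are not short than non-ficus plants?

plants that are not short: 17.
non-ficus plants: 18.
The claim requires 17 > 18, which does not hold.

False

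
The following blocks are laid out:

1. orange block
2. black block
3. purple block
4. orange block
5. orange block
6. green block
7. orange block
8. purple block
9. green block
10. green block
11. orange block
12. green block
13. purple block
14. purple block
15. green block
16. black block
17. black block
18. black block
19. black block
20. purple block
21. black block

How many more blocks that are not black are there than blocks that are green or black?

4

blocks that are not black: 15.
blocks that are green or black: 11.
15 − 11 = 4.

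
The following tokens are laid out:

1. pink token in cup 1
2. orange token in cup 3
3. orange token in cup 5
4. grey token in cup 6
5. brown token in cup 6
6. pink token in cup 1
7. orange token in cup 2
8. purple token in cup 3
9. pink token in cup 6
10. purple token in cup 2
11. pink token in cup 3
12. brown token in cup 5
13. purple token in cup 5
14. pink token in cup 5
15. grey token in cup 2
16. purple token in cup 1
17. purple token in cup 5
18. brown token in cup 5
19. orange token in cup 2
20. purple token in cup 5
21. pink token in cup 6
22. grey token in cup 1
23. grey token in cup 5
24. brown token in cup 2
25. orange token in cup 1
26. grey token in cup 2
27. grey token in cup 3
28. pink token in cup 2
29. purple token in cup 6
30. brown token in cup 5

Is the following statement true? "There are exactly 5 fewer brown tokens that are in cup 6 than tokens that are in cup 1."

|brown tokens in cup 6| = 1.
|tokens in cup 1| = 5.
The claim requires 5 − 1 (= 4) to equal 5, which does not hold.

False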